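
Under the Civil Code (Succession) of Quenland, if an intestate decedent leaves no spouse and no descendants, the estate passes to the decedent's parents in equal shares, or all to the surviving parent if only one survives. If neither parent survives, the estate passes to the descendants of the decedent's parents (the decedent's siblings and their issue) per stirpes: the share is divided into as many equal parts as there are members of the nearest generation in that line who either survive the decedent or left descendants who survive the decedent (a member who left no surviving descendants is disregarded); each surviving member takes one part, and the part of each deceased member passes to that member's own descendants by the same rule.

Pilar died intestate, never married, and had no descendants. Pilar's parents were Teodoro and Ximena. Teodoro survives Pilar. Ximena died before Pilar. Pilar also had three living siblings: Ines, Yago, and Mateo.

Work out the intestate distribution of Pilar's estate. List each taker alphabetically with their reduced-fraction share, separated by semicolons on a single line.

Only one parent, Teodoro, survives, so Teodoro takes the entire estate. The siblings take nothing because a surviving parent has priority.

Teodoro 1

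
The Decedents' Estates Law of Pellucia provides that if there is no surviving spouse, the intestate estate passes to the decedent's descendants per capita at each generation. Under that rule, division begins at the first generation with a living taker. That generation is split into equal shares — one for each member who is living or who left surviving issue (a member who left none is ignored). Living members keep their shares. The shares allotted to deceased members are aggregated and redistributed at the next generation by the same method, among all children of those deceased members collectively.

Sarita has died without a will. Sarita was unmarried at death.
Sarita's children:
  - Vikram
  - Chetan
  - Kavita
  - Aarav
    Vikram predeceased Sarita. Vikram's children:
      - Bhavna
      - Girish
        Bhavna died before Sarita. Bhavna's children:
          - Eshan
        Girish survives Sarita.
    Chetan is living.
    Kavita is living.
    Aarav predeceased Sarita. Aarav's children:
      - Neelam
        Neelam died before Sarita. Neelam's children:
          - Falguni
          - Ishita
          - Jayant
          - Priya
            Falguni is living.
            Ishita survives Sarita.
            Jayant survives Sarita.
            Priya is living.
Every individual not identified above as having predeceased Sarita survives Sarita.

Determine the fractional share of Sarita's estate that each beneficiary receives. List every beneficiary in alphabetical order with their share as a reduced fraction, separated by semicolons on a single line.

There is no surviving spouse, so the entire estate passes to Sarita's descendants per capita at each generation.
At generation 1 (Vikram, Chetan, Kavita, Aarav) there are 4 shares of (1)/4 = 1/4 each.
Living: Chetan and Kavita — each takes 1/4.
Deceased: Vikram and Aarav. Their combined 1/2 is pooled and carried to generation 2.
At generation 2 (Bhavna, Girish, Neelam) there are 3 shares of (1/2)/3 = 1/6 each.
Living: Girish — each takes 1/6.
Deceased: Bhavna and Neelam. Their combined 1/3 is pooled and carried to generation 3.
At generation 3 (Eshan, Falguni, Ishita, Jayant, Priya) there are 5 shares of (1/3)/5 = 1/15 each.
Living: Eshan, Falguni, Ishita, Jayant, and Priya — each takes 1/15.

Chetan 1/4; Eshan 1/15; Falguni 1/15; Girish 1/6; Ishita 1/15; Jayant 1/15; Kavita 1/4; Priya 1/15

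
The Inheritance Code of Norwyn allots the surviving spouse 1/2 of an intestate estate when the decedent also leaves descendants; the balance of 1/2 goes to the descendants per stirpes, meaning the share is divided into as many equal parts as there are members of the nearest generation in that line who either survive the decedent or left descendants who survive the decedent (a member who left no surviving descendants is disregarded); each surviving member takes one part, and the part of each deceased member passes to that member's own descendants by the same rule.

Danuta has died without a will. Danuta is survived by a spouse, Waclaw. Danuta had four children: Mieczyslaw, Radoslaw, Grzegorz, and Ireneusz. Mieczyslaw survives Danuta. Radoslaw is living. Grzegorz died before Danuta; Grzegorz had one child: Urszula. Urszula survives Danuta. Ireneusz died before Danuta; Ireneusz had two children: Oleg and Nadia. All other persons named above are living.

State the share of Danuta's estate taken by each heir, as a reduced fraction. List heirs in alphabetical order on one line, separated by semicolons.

Mieczyslaw 1/8; Nadia 1/16; Oleg 1/16; Radoslaw 1/8; Urszula 1/8; Waclaw 1/2

Waclaw, as surviving spouse, takes 1/2.
The remaining 1/2 passes to Danuta's descendants per stirpes.
The 1/2 is divided into 4 equal shares of 1/8 among Mieczyslaw, Radoslaw, Grzegorz, Ireneusz.
Mieczyslaw is living and takes 1/8.
Radoslaw is living and takes 1/8.
Grzegorz predeceased; the 1/8 allotted to Grzegorz's branch passes to Grzegorz's issue by representation.
Urszula is the sole taker at this level and receives the full 1/8.
Ireneusz predeceased; the 1/8 allotted to Ireneusz's branch passes to Ireneusz's issue by representation.
The 1/8 is divided into 2 equal shares of 1/16 among Oleg, Nadia.
Oleg is living and takes 1/16.
Nadia is living and takes 1/16.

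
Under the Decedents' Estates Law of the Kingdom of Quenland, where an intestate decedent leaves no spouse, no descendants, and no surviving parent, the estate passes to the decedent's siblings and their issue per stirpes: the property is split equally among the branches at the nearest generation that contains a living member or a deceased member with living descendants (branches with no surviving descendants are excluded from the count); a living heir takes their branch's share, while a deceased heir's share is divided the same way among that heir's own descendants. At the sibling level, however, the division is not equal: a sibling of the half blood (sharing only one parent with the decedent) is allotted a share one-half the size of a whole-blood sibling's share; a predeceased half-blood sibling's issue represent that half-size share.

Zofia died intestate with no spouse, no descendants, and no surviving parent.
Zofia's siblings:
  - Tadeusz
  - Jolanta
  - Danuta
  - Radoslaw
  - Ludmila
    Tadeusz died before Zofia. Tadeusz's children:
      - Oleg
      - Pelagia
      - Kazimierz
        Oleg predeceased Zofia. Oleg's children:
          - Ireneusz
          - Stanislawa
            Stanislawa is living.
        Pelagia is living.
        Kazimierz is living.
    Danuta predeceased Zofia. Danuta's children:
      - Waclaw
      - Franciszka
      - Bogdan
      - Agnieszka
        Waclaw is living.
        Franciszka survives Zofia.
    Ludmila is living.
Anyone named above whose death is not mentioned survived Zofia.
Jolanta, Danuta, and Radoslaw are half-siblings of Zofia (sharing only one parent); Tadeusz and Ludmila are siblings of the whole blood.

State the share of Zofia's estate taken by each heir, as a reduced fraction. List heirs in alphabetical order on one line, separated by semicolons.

Agnieszka 1/28; Bogdan 1/28; Franciszka 1/28; Ireneusz 1/21; Jolanta 1/7; Kazimierz 2/21; Ludmila 2/7; Pelagia 2/21; Radoslaw 1/7; Stanislawa 1/21; Waclaw 1/28

No spouse, descendants, or parent survives, so the estate passes to Zofia's siblings per stirpes.
Half-blood siblings count for one-half the weight of whole-blood siblings at the initial division.
Dividing 1 in proportion to weights (total weight 7/2): Tadeusz (weight 1) → 2/7; Jolanta (weight 1/2) → 1/7; Danuta (weight 1/2) → 1/7; Radoslaw (weight 1/2) → 1/7; Ludmila (weight 1) → 2/7.
Tadeusz predeceased; the 2/7 allotted to Tadeusz's branch passes to Tadeusz's issue by representation.
The 2/7 is divided into 3 equal shares of 2/21 among Oleg, Pelagia, Kazimierz.
Oleg predeceased; the 2/21 allotted to Oleg's branch passes to Oleg's issue by representation.
The 2/21 is divided into 2 equal shares of 1/21 among Ireneusz, Stanislawa.
Ireneusz is living and takes 1/21.
Stanislawa is living and takes 1/21.
Pelagia is living and takes 2/21.
Kazimierz is living and takes 2/21.
Jolanta is living and takes 1/7.
Danuta predeceased; the 1/7 allotted to Danuta's branch passes to Danuta's issue by representation.
The 1/7 is divided into 4 equal shares of 1/28 among Waclaw, Franciszka, Bogdan, Agnieszka.
Waclaw is living and takes 1/28.
Franciszka is living and takes 1/28.
Bogdan is living and takes 1/28.
Agnieszka is living and takes 1/28.
Radoslaw is living and takes 1/7.
Ludmila is living and takes 2/7.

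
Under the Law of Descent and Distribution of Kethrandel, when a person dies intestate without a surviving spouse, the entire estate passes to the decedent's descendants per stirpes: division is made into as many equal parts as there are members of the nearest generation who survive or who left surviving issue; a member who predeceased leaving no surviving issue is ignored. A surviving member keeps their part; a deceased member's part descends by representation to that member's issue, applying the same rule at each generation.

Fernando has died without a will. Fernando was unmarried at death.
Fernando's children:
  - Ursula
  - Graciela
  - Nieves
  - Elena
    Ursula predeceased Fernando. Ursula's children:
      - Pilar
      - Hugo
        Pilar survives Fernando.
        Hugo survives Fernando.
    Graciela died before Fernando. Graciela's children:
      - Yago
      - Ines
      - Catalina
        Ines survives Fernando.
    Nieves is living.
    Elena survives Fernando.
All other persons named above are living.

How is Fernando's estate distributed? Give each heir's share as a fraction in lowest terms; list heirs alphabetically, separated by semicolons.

There is no surviving spouse, so the entire estate passes to Fernando's descendants per stirpes.
The estate is divided into 4 equal shares of 1/4 among Ursula, Graciela, Nieves, Elena.
Ursula predeceased; the 1/4 allotted to Ursula's branch passes to Ursula's issue by representation.
The 1/4 is divided into 2 equal shares of 1/8 among Pilar, Hugo.
Pilar is living and takes 1/8.
Hugo is living and takes 1/8.
Graciela predeceased; the 1/4 allotted to Graciela's branch passes to Graciela's issue by representation.
The 1/4 is divided into 3 equal shares of 1/12 among Yago, Ines, Catalina.
Yago is living and takes 1/12.
Ines is living and takes 1/12.
Catalina is living and takes 1/12.
Nieves is living and takes 1/4.
Elena is living and takes 1/4.

Catalina 1/12; Elena 1/4; Hugo 1/8; Ines 1/12; Nieves 1/4; Pilar 1/8; Yago 1/12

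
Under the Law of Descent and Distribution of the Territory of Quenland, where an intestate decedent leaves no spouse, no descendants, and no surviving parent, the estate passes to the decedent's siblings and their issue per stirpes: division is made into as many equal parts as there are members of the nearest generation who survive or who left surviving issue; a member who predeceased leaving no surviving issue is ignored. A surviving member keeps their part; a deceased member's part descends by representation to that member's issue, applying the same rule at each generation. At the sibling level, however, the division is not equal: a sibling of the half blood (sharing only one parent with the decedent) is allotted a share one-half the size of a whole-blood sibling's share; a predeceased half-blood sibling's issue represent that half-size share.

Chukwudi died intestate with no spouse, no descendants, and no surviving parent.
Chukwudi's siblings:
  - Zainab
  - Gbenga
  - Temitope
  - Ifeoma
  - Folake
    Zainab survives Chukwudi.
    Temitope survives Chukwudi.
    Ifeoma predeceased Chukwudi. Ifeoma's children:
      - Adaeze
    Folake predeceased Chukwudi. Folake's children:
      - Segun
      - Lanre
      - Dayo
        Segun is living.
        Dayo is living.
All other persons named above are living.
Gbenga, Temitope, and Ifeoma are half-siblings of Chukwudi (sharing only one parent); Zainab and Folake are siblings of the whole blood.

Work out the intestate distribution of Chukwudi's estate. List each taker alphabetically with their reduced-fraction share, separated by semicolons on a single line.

Adaeze 1/7; Dayo 2/21; Gbenga 1/7; Lanre 2/21; Segun 2/21; Temitope 1/7; Zainab 2/7

No spouse, descendants, or parent survives, so the estate passes to Chukwudi's siblings per stirpes.
Half-blood siblings count for one-half the weight of whole-blood siblings at the initial division.
Dividing 1 in proportion to weights (total weight 7/2): Zainab (weight 1) → 2/7; Gbenga (weight 1/2) → 1/7; Temitope (weight 1/2) → 1/7; Ifeoma (weight 1/2) → 1/7; Folake (weight 1) → 2/7.
Zainab is living and takes 2/7.
Gbenga is living and takes 1/7.
Temitope is living and takes 1/7.
Ifeoma predeceased; the 1/7 allotted to Ifeoma's branch passes to Ifeoma's issue by representation.
Adaeze is the sole taker at this level and receives the full 1/7.
Folake predeceased; the 2/7 allotted to Folake's branch passes to Folake's issue by representation.
The 2/7 is divided into 3 equal shares of 2/21 among Segun, Lanre, Dayo.
Segun is living and takes 2/21.
Lanre is living and takes 2/21.
Dayo is living and takes 2/21.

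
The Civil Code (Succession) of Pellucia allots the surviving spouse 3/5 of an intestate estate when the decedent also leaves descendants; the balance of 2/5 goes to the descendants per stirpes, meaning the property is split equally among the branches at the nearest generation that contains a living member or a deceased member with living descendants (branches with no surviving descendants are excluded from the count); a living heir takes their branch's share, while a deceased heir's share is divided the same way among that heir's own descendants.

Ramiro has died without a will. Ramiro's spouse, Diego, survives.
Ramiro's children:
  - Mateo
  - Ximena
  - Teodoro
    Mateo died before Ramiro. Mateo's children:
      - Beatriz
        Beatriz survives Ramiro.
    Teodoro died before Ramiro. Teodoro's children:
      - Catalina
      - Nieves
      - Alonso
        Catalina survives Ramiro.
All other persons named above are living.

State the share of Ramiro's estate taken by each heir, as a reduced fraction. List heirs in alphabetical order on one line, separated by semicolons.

Diego, as surviving spouse, takes 3/5.
The remaining 2/5 passes to Ramiro's descendants per stirpes.
The 2/5 is divided into 3 equal shares of 2/15 among Mateo, Ximena, Teodoro.
Mateo predeceased; the 2/15 allotted to Mateo's branch passes to Mateo's issue by representation.
Beatriz is the sole taker at this level and receives the full 2/15.
Ximena is living and takes 2/15.
Teodoro predeceased; the 2/15 allotted to Teodoro's branch passes to Teodoro's issue by representation.
The 2/15 is divided into 3 equal shares of 2/45 among Catalina, Nieves, Alonso.
Catalina is living and takes 2/45.
Nieves is living and takes 2/45.
Alonso is living and takes 2/45.

Alonso 2/45; Beatriz 2/15; Catalina 2/45; Diego 3/5; Nieves 2/45; Ximena 2/15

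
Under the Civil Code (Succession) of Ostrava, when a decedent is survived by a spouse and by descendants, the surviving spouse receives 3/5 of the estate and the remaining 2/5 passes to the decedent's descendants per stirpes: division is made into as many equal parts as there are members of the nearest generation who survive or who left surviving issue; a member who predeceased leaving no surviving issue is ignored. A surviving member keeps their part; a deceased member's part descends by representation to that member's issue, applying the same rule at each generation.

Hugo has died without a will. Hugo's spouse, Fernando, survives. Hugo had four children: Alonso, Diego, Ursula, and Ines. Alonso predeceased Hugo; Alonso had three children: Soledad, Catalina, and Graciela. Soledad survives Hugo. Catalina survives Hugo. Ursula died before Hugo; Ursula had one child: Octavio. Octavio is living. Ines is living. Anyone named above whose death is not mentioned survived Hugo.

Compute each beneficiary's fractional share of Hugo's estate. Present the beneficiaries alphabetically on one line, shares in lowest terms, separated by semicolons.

Catalina 1/30; Diego 1/10; Fernando 3/5; Graciela 1/30; Ines 1/10; Octavio 1/10; Soledad 1/30

Fernando, as surviving spouse, takes 3/5.
The remaining 2/5 passes to Hugo's descendants per stirpes.
The 2/5 is divided into 4 equal shares of 1/10 among Alonso, Diego, Ursula, Ines.
Alonso predeceased; the 1/10 allotted to Alonso's branch passes to Alonso's issue by representation.
The 1/10 is divided into 3 equal shares of 1/30 among Soledad, Catalina, Graciela.
Soledad is living and takes 1/30.
Catalina is living and takes 1/30.
Graciela is living and takes 1/30.
Diego is living and takes 1/10.
Ursula predeceased; the 1/10 allotted to Ursula's branch passes to Ursula's issue by representation.
Octavio is the sole taker at this level and receives the full 1/10.
Ines is living and takes 1/10.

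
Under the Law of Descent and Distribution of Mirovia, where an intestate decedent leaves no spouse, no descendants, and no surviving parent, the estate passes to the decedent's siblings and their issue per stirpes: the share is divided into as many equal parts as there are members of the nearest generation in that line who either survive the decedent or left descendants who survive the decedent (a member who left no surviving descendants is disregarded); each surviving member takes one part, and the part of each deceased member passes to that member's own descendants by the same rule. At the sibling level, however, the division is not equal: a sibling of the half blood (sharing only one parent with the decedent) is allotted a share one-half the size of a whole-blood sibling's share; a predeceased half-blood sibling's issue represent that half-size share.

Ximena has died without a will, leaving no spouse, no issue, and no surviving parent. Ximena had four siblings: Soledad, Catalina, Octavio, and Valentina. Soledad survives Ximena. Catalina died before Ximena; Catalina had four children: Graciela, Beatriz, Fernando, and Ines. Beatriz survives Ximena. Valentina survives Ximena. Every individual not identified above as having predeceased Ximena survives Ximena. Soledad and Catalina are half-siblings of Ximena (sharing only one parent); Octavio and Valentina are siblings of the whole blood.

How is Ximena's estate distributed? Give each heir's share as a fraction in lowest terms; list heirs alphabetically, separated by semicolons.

No spouse, descendants, or parent survives, so the estate passes to Ximena's siblings per stirpes.
Half-blood siblings count for one-half the weight of whole-blood siblings at the initial division.
Dividing 1 in proportion to weights (total weight 3): Soledad (weight 1/2) → 1/6; Catalina (weight 1/2) → 1/6; Octavio (weight 1) → 1/3; Valentina (weight 1) → 1/3.
Soledad is living and takes 1/6.
Catalina predeceased; the 1/6 allotted to Catalina's branch passes to Catalina's issue by representation.
The 1/6 is divided into 4 equal shares of 1/24 among Graciela, Beatriz, Fernando, Ines.
Graciela is living and takes 1/24.
Beatriz is living and takes 1/24.
Fernando is living and takes 1/24.
Ines is living and takes 1/24.
Octavio is living and takes 1/3.
Valentina is living and takes 1/3.

Beatriz 1/24; Fernando 1/24; Graciela 1/24; Ines 1/24; Octavio 1/3; Soledad 1/6; Valentina 1/3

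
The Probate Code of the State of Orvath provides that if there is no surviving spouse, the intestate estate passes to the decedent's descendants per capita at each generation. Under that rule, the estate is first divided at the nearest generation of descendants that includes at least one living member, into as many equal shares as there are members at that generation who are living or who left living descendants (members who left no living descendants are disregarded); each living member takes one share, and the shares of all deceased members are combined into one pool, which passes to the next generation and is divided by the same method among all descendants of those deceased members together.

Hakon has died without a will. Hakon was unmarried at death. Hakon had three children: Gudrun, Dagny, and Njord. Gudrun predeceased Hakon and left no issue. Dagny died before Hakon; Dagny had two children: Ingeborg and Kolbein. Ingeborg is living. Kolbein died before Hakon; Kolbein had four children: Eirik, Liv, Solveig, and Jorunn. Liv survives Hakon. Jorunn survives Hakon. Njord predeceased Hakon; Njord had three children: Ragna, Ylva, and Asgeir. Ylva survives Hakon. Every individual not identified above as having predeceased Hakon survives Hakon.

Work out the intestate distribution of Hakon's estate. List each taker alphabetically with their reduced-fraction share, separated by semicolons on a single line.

There is no surviving spouse, so the entire estate passes to Hakon's descendants per capita at each generation.
No one at generation 1 (Dagny, Njord) is living; moving to the next generation.
At generation 2 (Ingeborg, Kolbein, Ragna, Ylva, Asgeir) there are 5 shares of (1)/5 = 1/5 each.
Living: Ingeborg, Ragna, Ylva, and Asgeir — each takes 1/5.
Deceased: Kolbein. That 1/5 share is carried to generation 3.
At generation 3 (Eirik, Liv, Solveig, Jorunn) there are 4 shares of (1/5)/4 = 1/20 each.
Living: Eirik, Liv, Solveig, and Jorunn — each takes 1/20.

Asgeir 1/5; Eirik 1/20; Ingeborg 1/5; Jorunn 1/20; Liv 1/20; Ragna 1/5; Solveig 1/20; Ylva 1/5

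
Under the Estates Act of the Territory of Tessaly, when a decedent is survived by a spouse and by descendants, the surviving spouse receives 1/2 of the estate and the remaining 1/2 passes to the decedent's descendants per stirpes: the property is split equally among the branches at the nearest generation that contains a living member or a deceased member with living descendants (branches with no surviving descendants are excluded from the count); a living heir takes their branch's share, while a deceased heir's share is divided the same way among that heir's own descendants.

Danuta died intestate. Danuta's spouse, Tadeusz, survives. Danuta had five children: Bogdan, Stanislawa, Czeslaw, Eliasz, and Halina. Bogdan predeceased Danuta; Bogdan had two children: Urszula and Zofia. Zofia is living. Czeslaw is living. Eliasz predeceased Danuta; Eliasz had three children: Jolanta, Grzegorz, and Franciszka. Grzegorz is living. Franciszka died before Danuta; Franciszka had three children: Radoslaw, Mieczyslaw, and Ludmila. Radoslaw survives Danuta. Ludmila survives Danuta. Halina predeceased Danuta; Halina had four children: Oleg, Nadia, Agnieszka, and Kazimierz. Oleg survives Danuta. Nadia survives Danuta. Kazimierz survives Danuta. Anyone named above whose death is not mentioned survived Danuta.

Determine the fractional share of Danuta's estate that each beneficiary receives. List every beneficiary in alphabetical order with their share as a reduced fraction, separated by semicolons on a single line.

Agnieszka 1/40; Czeslaw 1/10; Grzegorz 1/30; Jolanta 1/30; Kazimierz 1/40; Ludmila 1/90; Mieczyslaw 1/90; Nadia 1/40; Oleg 1/40; Radoslaw 1/90; Stanislawa 1/10; Tadeusz 1/2; Urszula 1/20; Zofia 1/20

Tadeusz, as surviving spouse, takes 1/2.
The remaining 1/2 passes to Danuta's descendants per stirpes.
The 1/2 is divided into 5 equal shares of 1/10 among Bogdan, Stanislawa, Czeslaw, Eliasz, Halina.
Bogdan predeceased; the 1/10 allotted to Bogdan's branch passes to Bogdan's issue by representation.
The 1/10 is divided into 2 equal shares of 1/20 among Urszula, Zofia.
Urszula is living and takes 1/20.
Zofia is living and takes 1/20.
Stanislawa is living and takes 1/10.
Czeslaw is living and takes 1/10.
Eliasz predeceased; the 1/10 allotted to Eliasz's branch passes to Eliasz's issue by representation.
The 1/10 is divided into 3 equal shares of 1/30 among Jolanta, Grzegorz, Franciszka.
Jolanta is living and takes 1/30.
Grzegorz is living and takes 1/30.
Franciszka predeceased; the 1/30 allotted to Franciszka's branch passes to Franciszka's issue by representation.
The 1/30 is divided into 3 equal shares of 1/90 among Radoslaw, Mieczyslaw, Ludmila.
Radoslaw is living and takes 1/90.
Mieczyslaw is living and takes 1/90.
Ludmila is living and takes 1/90.
Halina predeceased; the 1/10 allotted to Halina's branch passes to Halina's issue by representation.
The 1/10 is divided into 4 equal shares of 1/40 among Oleg, Nadia, Agnieszka, Kazimierz.
Oleg is living and takes 1/40.
Nadia is living and takes 1/40.
Agnieszka is living and takes 1/40.
Kazimierz is living and takes 1/40.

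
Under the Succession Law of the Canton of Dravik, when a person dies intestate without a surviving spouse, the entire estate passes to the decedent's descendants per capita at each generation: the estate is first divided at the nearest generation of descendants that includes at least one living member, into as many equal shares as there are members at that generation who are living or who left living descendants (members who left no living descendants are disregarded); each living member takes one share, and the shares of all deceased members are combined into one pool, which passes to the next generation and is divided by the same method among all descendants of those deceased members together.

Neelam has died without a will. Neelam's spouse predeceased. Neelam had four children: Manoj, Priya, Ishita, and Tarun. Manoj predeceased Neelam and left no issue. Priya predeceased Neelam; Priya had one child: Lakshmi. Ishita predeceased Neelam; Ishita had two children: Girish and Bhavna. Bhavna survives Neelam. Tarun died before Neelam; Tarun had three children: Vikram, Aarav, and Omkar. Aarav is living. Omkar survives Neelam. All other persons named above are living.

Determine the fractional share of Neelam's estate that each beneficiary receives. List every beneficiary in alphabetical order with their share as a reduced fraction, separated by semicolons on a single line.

There is no surviving spouse, so the entire estate passes to Neelam's descendants per capita at each generation.
No one at generation 1 (Priya, Ishita, Tarun) is living; moving to the next generation.
At generation 2 (Lakshmi, Girish, Bhavna, Vikram, Aarav, Omkar) there are 6 shares of (1)/6 = 1/6 each.
Living: Lakshmi, Girish, Bhavna, Vikram, Aarav, and Omkar — each takes 1/6.

Aarav 1/6; Bhavna 1/6; Girish 1/6; Lakshmi 1/6; Omkar 1/6; Vikram 1/6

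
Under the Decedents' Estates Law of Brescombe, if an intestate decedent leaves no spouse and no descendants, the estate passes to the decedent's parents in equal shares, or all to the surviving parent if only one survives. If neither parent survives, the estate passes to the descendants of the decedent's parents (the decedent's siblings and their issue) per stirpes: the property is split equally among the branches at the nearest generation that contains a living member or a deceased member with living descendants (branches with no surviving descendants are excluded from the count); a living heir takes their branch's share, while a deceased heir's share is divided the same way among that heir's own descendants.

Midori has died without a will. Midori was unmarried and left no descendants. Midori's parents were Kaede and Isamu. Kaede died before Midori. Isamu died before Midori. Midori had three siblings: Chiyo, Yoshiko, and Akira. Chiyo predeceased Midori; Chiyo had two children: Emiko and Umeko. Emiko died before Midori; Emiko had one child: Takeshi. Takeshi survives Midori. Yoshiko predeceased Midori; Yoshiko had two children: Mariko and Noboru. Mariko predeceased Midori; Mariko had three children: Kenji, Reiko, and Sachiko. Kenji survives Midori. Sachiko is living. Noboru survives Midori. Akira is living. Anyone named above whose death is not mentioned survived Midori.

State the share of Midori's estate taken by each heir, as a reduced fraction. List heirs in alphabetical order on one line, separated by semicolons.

Neither parent survives and there are no descendants, so the estate passes to Midori's siblings and their issue per stirpes.
The estate is divided into 3 equal shares of 1/3 among Chiyo, Yoshiko, Akira.
Chiyo predeceased; the 1/3 allotted to Chiyo's branch passes to Chiyo's issue by representation.
The 1/3 is divided into 2 equal shares of 1/6 among Emiko, Umeko.
Emiko predeceased; the 1/6 allotted to Emiko's branch passes to Emiko's issue by representation.
Takeshi is the sole taker at this level and receives the full 1/6.
Umeko is living and takes 1/6.
Yoshiko predeceased; the 1/3 allotted to Yoshiko's branch passes to Yoshiko's issue by representation.
The 1/3 is divided into 2 equal shares of 1/6 among Mariko, Noboru.
Mariko predeceased; the 1/6 allotted to Mariko's branch passes to Mariko's issue by representation.
The 1/6 is divided into 3 equal shares of 1/18 among Kenji, Reiko, Sachiko.
Kenji is living and takes 1/18.
Reiko is living and takes 1/18.
Sachiko is living and takes 1/18.
Noboru is living and takes 1/6.
Akira is living and takes 1/3.

Akira 1/3; Kenji 1/18; Noboru 1/6; Reiko 1/18; Sachiko 1/18; Takeshi 1/6; Umeko 1/6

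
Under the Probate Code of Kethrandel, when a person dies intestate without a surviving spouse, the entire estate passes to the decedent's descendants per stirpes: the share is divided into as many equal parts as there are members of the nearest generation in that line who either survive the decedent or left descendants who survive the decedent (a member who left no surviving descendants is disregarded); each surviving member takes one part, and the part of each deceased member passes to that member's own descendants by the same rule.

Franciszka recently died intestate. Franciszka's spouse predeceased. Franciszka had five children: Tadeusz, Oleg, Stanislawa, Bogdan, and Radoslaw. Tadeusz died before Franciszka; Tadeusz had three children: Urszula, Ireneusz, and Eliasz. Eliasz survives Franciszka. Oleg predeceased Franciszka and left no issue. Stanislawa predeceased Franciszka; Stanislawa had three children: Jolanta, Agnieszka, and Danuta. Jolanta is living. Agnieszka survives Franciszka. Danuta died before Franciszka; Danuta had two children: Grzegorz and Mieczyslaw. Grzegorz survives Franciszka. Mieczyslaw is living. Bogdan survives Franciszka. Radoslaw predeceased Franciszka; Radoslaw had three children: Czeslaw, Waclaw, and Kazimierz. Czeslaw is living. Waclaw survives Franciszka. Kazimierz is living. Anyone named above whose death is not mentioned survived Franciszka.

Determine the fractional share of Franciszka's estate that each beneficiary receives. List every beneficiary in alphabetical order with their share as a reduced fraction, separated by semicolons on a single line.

There is no surviving spouse, so the entire estate passes to Franciszka's descendants per stirpes.
Oleg left no surviving issue, so that branch lapses and is disregarded.
The estate is divided into 4 equal shares of 1/4 among Tadeusz, Stanislawa, Bogdan, Radoslaw.
Tadeusz predeceased; the 1/4 allotted to Tadeusz's branch passes to Tadeusz's issue by representation.
The 1/4 is divided into 3 equal shares of 1/12 among Urszula, Ireneusz, Eliasz.
Urszula is living and takes 1/12.
Ireneusz is living and takes 1/12.
Eliasz is living and takes 1/12.
Stanislawa predeceased; the 1/4 allotted to Stanislawa's branch passes to Stanislawa's issue by representation.
The 1/4 is divided into 3 equal shares of 1/12 among Jolanta, Agnieszka, Danuta.
Jolanta is living and takes 1/12.
Agnieszka is living and takes 1/12.
Danuta predeceased; the 1/12 allotted to Danuta's branch passes to Danuta's issue by representation.
The 1/12 is divided into 2 equal shares of 1/24 among Grzegorz, Mieczyslaw.
Grzegorz is living and takes 1/24.
Mieczyslaw is living and takes 1/24.
Bogdan is living and takes 1/4.
Radoslaw predeceased; the 1/4 allotted to Radoslaw's branch passes to Radoslaw's issue by representation.
The 1/4 is divided into 3 equal shares of 1/12 among Czeslaw, Waclaw, Kazimierz.
Czeslaw is living and takes 1/12.
Waclaw is living and takes 1/12.
Kazimierz is living and takes 1/12.

Agnieszka 1/12; Bogdan 1/4; Czeslaw 1/12; Eliasz 1/12; Grzegorz 1/24; Ireneusz 1/12; Jolanta 1/12; Kazimierz 1/12; Mieczyslaw 1/24; Urszula 1/12; Waclaw 1/12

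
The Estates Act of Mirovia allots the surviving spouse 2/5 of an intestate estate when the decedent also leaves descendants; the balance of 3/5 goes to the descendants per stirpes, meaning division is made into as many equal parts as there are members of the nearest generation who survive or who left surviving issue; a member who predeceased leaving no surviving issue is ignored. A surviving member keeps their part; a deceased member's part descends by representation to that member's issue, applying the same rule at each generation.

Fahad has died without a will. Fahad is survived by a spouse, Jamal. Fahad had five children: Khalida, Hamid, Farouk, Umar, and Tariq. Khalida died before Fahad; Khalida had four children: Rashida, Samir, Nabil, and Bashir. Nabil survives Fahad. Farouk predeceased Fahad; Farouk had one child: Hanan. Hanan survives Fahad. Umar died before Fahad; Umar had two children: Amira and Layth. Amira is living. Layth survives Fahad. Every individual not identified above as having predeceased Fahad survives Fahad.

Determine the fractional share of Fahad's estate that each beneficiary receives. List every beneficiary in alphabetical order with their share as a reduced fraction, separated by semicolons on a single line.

Jamal, as surviving spouse, takes 2/5.
The remaining 3/5 passes to Fahad's descendants per stirpes.
The 3/5 is divided into 5 equal shares of 3/25 among Khalida, Hamid, Farouk, Umar, Tariq.
Khalida predeceased; the 3/25 allotted to Khalida's branch passes to Khalida's issue by representation.
The 3/25 is divided into 4 equal shares of 3/100 among Rashida, Samir, Nabil, Bashir.
Rashida is living and takes 3/100.
Samir is living and takes 3/100.
Nabil is living and takes 3/100.
Bashir is living and takes 3/100.
Hamid is living and takes 3/25.
Farouk predeceased; the 3/25 allotted to Farouk's branch passes to Farouk's issue by representation.
Hanan is the sole taker at this level and receives the full 3/25.
Umar predeceased; the 3/25 allotted to Umar's branch passes to Umar's issue by representation.
The 3/25 is divided into 2 equal shares of 3/50 among Amira, Layth.
Amira is living and takes 3/50.
Layth is living and takes 3/50.
Tariq is living and takes 3/25.

Amira 3/50; Bashir 3/100; Hamid 3/25; Hanan 3/25; Jamal 2/5; Layth 3/50; Nabil 3/100; Rashida 3/100; Samir 3/100; Tariq 3/25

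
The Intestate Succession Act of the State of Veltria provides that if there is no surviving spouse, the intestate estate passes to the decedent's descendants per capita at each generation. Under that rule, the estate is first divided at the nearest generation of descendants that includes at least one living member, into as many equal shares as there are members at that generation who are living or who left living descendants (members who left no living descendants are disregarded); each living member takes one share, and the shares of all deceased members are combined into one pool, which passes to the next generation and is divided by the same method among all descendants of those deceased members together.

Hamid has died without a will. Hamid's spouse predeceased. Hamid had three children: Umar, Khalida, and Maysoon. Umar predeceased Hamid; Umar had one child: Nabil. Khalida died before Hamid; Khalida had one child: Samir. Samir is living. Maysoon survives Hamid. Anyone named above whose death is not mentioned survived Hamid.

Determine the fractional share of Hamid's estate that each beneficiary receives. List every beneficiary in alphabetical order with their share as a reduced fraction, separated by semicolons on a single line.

Maysoon 1/3; Nabil 1/3; Samir 1/3

There is no surviving spouse, so the entire estate passes to Hamid's descendants per capita at each generation.
At generation 1 (Umar, Khalida, Maysoon) there are 3 shares of (1)/3 = 1/3 each.
Living: Maysoon — each takes 1/3.
Deceased: Umar and Khalida. Their combined 2/3 is pooled and carried to generation 2.
At generation 2 (Nabil, Samir) there are 2 shares of (2/3)/2 = 1/3 each.
Living: Nabil and Samir — each takes 1/3.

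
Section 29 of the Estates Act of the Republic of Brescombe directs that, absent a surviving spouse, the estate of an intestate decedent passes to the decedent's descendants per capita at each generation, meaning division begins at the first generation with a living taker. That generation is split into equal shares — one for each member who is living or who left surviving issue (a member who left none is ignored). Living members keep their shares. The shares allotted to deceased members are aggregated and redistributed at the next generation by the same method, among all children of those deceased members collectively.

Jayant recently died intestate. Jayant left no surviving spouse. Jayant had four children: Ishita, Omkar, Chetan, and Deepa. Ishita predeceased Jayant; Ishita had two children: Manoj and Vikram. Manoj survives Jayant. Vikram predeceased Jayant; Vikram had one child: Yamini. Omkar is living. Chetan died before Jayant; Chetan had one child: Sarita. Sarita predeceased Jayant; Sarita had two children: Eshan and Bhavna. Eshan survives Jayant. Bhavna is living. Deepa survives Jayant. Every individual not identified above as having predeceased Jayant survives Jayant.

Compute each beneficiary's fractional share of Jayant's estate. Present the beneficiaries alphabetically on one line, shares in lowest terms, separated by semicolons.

Bhavna 1/9; Deepa 1/4; Eshan 1/9; Manoj 1/6; Omkar 1/4; Yamini 1/9

There is no surviving spouse, so the entire estate passes to Jayant's descendants per capita at each generation.
At generation 1 (Ishita, Omkar, Chetan, Deepa) there are 4 shares of (1)/4 = 1/4 each.
Living: Omkar and Deepa — each takes 1/4.
Deceased: Ishita and Chetan. Their combined 1/2 is pooled and carried to generation 2.
At generation 2 (Manoj, Vikram, Sarita) there are 3 shares of (1/2)/3 = 1/6 each.
Living: Manoj — each takes 1/6.
Deceased: Vikram and Sarita. Their combined 1/3 is pooled and carried to generation 3.
At generation 3 (Yamini, Eshan, Bhavna) there are 3 shares of (1/3)/3 = 1/9 each.
Living: Yamini, Eshan, and Bhavna — each takes 1/9.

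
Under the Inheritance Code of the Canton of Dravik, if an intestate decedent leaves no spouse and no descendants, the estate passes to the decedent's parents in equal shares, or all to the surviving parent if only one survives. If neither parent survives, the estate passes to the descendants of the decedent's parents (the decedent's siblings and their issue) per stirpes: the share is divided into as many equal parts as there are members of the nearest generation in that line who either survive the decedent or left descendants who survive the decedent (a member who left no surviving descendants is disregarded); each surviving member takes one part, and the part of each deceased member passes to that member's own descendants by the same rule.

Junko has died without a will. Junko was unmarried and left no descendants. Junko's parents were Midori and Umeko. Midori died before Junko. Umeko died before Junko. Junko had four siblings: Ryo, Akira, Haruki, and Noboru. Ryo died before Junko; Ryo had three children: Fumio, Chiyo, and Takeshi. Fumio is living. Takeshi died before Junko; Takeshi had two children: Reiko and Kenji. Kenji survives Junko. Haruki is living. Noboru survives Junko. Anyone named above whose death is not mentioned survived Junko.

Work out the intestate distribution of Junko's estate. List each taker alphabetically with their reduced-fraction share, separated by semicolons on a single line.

Neither parent survives and there are no descendants, so the estate passes to Junko's siblings and their issue per stirpes.
The estate is divided into 4 equal shares of 1/4 among Ryo, Akira, Haruki, Noboru.
Ryo predeceased; the 1/4 allotted to Ryo's branch passes to Ryo's issue by representation.
The 1/4 is divided into 3 equal shares of 1/12 among Fumio, Chiyo, Takeshi.
Fumio is living and takes 1/12.
Chiyo is living and takes 1/12.
Takeshi predeceased; the 1/12 allotted to Takeshi's branch passes to Takeshi's issue by representation.
The 1/12 is divided into 2 equal shares of 1/24 among Reiko, Kenji.
Reiko is living and takes 1/24.
Kenji is living and takes 1/24.
Akira is living and takes 1/4.
Haruki is living and takes 1/4.
Noboru is living and takes 1/4.

Akira 1/4; Chiyo 1/12; Fumio 1/12; Haruki 1/4; Kenji 1/24; Noboru 1/4; Reiko 1/24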